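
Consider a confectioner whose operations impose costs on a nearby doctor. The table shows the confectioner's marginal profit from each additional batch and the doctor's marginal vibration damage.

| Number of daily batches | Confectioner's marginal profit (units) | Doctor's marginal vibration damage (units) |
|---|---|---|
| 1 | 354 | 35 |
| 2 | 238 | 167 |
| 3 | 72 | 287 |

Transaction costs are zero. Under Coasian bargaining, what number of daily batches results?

2

Bargaining reaches the level where marginal profit last exceeds marginal vibration damage.
That holds through level 2 (238 ≥ 167) but not at 3 (72 < 287).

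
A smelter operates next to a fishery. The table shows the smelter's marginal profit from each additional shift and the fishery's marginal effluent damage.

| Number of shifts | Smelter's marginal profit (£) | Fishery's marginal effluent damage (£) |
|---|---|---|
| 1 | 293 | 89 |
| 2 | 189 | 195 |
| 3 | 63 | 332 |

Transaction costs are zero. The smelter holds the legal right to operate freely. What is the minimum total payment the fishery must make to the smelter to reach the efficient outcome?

£252

Left alone the smelter would choose level 3 (marginal profit stays positive).
Efficient level: k* = 1 (marginal profit ≥ marginal effluent damage through 1).
The fishery must at least cover the smelter's forgone profit from cutting 3→1: 189 + 63 = 252.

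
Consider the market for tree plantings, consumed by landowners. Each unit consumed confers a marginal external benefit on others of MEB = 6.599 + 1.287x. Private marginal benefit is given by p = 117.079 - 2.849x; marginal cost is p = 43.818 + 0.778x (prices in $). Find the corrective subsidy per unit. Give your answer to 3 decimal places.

Social marginal benefit = demand + MEB = 123.678 - 1.562x.
Set SMB = MC: 123.678 - 1.562x = 43.818 + 0.778x → x* = 34.1282.
The Pigouvian subsidy equals MEB at x*: 6.599 + 1.287×34.1282 = 50.5220.

subsidy = $50.522 per unit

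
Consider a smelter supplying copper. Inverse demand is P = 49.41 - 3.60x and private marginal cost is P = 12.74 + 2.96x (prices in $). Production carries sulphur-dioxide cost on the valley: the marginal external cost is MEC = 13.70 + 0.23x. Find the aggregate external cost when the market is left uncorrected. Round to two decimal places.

$80.18

Market equilibrium (private): 12.74 + 2.96x = 49.41 - 3.60x → x_m = 5.5899.
Total external cost = ∫₀^{x_m} (13.70 + 0.23x) dx = 13.70×5.5899 + ½×0.23×5.5899² = 80.1750.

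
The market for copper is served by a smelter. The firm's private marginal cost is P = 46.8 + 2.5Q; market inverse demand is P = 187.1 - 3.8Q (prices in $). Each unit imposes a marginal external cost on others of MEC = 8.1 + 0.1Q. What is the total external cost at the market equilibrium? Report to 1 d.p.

$205.2

Market equilibrium (private): 46.8 + 2.5Q = 187.1 - 3.8Q → Q_m = 22.2698.
Total external cost = ∫₀^{Q_m} (8.1 + 0.1Q) dQ = 8.1×22.2698 + ½×0.1×22.2698² = 205.1826.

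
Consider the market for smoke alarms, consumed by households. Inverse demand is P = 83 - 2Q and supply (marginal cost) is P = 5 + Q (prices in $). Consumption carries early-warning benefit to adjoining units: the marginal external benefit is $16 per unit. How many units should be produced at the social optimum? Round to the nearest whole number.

Social marginal benefit = demand + MEB = 99 - 2Q.
Set SMB = MC: 99 - 2Q = 5 + Q → Q* = 31.3333.

Q* = 31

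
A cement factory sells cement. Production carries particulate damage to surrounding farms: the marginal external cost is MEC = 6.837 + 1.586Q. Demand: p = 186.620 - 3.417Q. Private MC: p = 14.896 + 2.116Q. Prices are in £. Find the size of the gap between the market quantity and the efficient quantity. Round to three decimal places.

7.875 units

Market equilibrium (private): 14.896 + 2.116Q = 186.620 - 3.417Q → Q_m = 31.0363.
Social marginal cost = private MC + MEC = 21.733 + 3.702Q.
Set SMC = demand: 21.733 + 3.702Q = 186.620 - 3.417Q → Q* = 23.1615.
Gap = |31.0363 − 23.1615| = 7.8748.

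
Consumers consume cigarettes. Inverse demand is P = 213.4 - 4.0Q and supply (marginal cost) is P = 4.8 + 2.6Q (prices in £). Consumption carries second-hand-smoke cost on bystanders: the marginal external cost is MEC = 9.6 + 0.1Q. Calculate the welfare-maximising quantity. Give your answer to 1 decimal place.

Social marginal benefit = demand − MEC = 203.8 - 4.1Q.
Set SMB = MC: 203.8 - 4.1Q = 4.8 + 2.6Q → Q* = 29.7015.

Q* = 29.7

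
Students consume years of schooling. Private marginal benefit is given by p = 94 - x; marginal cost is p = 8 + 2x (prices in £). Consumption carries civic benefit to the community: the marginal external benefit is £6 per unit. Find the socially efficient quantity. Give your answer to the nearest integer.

x* = 31

Social marginal benefit = demand + MEB = 100 - x.
Set SMB = MC: 100 - x = 8 + 2x → x* = 30.6667.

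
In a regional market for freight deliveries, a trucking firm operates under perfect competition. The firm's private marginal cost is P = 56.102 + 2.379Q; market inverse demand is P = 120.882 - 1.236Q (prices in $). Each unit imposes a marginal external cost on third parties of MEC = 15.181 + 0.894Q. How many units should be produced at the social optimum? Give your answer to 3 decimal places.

Social marginal cost = private MC + MEC = 71.283 + 3.273Q.
Set SMC = demand: 71.283 + 3.273Q = 120.882 - 1.236Q → Q* = 11.0000.

Q* = 11.000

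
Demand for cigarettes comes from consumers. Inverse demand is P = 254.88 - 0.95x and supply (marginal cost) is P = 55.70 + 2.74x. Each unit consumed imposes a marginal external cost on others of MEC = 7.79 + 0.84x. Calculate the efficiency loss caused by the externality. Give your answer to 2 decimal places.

Market equilibrium (private): 55.70 + 2.74x = 254.88 - 0.95x → x_m = 53.9783.
Social marginal benefit = demand − MEC = 247.09 - 1.79x.
Set SMB = MC: 247.09 - 1.79x = 55.70 + 2.74x → x* = 42.2494.
The loss is the area between SMB and MC from x* to x_m; with linear curves that's a triangle of height MEC(x_m).
DWL = ½ × 11.7289 × 53.1318 = 311.5888.

DWL = 311.59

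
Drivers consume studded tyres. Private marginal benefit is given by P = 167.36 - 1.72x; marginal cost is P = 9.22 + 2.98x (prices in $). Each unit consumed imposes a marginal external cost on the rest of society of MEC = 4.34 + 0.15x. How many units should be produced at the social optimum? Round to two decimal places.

Social marginal benefit = demand − MEC = 163.02 - 1.87x.
Set SMB = MC: 163.02 - 1.87x = 9.22 + 2.98x → x* = 31.7113.

x* = 31.71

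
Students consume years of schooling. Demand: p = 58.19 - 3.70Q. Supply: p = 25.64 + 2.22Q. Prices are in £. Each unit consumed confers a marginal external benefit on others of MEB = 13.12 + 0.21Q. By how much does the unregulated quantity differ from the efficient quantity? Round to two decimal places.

2.50 units

Market equilibrium (private): 25.64 + 2.22Q = 58.19 - 3.70Q → Q_m = 5.4983.
Social marginal benefit = demand + MEB = 71.31 - 3.49Q.
Set SMB = MC: 71.31 - 3.49Q = 25.64 + 2.22Q → Q* = 7.9982.
Gap = |5.4983 − 7.9982| = 2.4999.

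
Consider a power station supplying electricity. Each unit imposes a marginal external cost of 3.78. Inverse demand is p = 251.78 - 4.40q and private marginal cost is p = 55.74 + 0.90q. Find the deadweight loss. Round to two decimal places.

DWL = 1.35

Market equilibrium (private): 55.74 + 0.90q = 251.78 - 4.40q → q_m = 36.9887.
Social marginal cost = private MC + MEC = 59.52 + 0.90q.
Set SMC = demand: 59.52 + 0.90q = 251.78 - 4.40q → q* = 36.2755.
Between q* and q_m the wedge SMC − demand runs linearly from 0 to MEC(q_m), so the loss is a triangle.
DWL = ½ × 0.7132 × 3.7800 = 1.3479.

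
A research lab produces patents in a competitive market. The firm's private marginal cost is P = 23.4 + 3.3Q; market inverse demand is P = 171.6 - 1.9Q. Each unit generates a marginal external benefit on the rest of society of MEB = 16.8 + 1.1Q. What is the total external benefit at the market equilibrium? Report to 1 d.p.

925.5

Market equilibrium (private): 23.4 + 3.3Q = 171.6 - 1.9Q → Q_m = 28.5000.
Total external benefit = ∫₀^{Q_m} (16.8 + 1.1Q) dQ = 16.8×28.5000 + ½×1.1×28.5000² = 925.5375.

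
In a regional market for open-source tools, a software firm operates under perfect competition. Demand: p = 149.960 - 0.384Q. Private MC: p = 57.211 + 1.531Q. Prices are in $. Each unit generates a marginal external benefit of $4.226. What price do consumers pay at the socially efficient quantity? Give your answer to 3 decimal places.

P = $130.514

Social marginal cost = private MC − MEB = 52.985 + 1.531Q.
Set SMC = demand: 52.985 + 1.531Q = 149.960 - 0.384Q → Q* = 50.6397.
Consumer price on the demand curve at Q*: 149.960 − 0.384×50.6397 = 130.5144.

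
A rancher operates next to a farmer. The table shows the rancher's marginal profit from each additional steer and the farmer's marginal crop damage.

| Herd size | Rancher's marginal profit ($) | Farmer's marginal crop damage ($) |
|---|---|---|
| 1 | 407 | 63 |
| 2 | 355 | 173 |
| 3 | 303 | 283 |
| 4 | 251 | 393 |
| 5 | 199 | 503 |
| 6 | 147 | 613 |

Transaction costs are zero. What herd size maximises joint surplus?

Bargaining reaches the level where marginal profit last exceeds marginal crop damage.
That holds through level 3 (303 ≥ 283) but not at 4 (251 < 393).

3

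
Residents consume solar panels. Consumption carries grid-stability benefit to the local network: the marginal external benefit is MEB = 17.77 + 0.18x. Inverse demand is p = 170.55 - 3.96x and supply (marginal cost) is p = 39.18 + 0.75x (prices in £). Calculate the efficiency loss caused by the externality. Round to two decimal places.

DWL = £57.33

Market equilibrium (private): 39.18 + 0.75x = 170.55 - 3.96x → x_m = 27.8917.
Social marginal benefit = demand + MEB = 188.32 - 3.78x.
Set SMB = MC: 188.32 - 3.78x = 39.18 + 0.75x → x* = 32.9227.
The welfare-loss triangle has base |x_m − x*| and height MEB(x_m) (the vertical gap between SMB and MC is zero at x* and MEB at x_m).
DWL = ½ × 5.0310 × 22.7905 = 57.3295.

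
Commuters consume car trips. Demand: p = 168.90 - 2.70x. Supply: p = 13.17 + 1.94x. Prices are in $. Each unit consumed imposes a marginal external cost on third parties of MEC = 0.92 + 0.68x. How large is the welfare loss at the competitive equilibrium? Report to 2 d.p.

Market equilibrium (private): 13.17 + 1.94x = 168.90 - 2.70x → x_m = 33.5625.
Social marginal benefit = demand − MEC = 167.98 - 3.38x.
Set SMB = MC: 167.98 - 3.38x = 13.17 + 1.94x → x* = 29.0996.
Height of the DWL triangle at x_m is MC(x_m) − SMB(x_m) = MEC(x_m) = 23.7425.
DWL = ½ × 4.4629 × 23.7425 = 52.9802.

DWL = $52.98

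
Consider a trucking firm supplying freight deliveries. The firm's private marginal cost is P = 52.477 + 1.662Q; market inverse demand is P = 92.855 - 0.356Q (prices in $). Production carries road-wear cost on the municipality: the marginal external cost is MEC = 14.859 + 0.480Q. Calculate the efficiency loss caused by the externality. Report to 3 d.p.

Market equilibrium (private): 52.477 + 1.662Q = 92.855 - 0.356Q → Q_m = 20.0089.
Social marginal cost = private MC + MEC = 67.336 + 2.142Q.
Set SMC = demand: 67.336 + 2.142Q = 92.855 - 0.356Q → Q* = 10.2158.
Height of the DWL triangle at Q_m is SMC(Q_m) − demand(Q_m) = MEC(Q_m) = 24.4633.
DWL = ½ × 9.7931 × 24.4633 = 119.7858.

DWL = $119.786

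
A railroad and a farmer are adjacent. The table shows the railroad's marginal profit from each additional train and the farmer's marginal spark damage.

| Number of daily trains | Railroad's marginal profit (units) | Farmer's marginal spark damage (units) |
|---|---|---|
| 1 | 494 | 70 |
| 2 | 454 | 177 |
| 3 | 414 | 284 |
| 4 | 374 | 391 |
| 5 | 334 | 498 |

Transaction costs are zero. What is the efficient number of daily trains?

3

Bargaining reaches the level where marginal profit last exceeds marginal spark damage.
That holds through level 3 (414 ≥ 284) but not at 4 (374 < 391).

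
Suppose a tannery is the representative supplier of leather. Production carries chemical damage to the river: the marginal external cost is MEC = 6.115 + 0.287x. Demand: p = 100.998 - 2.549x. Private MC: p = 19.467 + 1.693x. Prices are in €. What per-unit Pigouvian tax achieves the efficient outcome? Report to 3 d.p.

tax = €10.894 per unit

Social marginal cost = private MC + MEC = 25.582 + 1.980x.
Set SMC = demand: 25.582 + 1.980x = 100.998 - 2.549x → x* = 16.6518.
The Pigouvian tax equals MEC at x*: 6.115 + 0.287×16.6518 = 10.8941.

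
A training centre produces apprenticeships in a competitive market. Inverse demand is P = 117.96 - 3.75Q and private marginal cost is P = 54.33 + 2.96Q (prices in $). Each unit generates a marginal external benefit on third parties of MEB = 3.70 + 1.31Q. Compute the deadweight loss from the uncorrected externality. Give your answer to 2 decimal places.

DWL = $24.07

Market equilibrium (private): 54.33 + 2.96Q = 117.96 - 3.75Q → Q_m = 9.4829.
Social marginal cost = private MC − MEB = 50.63 + 1.65Q.
Set SMC = demand: 50.63 + 1.65Q = 117.96 - 3.75Q → Q* = 12.4685.
The welfare-loss triangle has base |Q_m − Q*| and height MEB(Q_m) (the vertical gap between SMC and demand is zero at Q* and MEB at Q_m).
DWL = ½ × 2.9856 × 16.1225 = 24.0677.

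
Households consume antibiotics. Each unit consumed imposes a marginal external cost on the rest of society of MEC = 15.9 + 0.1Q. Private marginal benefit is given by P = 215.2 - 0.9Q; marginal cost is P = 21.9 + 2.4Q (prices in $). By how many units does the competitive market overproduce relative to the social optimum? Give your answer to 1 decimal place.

6.4 units

Market equilibrium (private): 21.9 + 2.4Q = 215.2 - 0.9Q → Q_m = 58.5758.
Social marginal benefit = demand − MEC = 199.3 - Q.
Set SMB = MC: 199.3 - Q = 21.9 + 2.4Q → Q* = 52.1765.
Gap = |58.5758 − 52.1765| = 6.3993.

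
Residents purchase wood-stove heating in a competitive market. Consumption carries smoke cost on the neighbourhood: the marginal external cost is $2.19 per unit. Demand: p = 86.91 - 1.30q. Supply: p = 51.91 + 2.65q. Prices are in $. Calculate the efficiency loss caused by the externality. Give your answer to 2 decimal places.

Market equilibrium (private): 51.91 + 2.65q = 86.91 - 1.30q → q_m = 8.8608.
Social marginal benefit = demand − MEC = 84.72 - 1.30q.
Set SMB = MC: 84.72 - 1.30q = 51.91 + 2.65q → q* = 8.3063.
The loss is the area between SMB and MC from q* to q_m; with linear curves that's a triangle of height MEC(q_m).
DWL = ½ × 0.5545 × 2.1900 = 0.6072.

DWL = $0.61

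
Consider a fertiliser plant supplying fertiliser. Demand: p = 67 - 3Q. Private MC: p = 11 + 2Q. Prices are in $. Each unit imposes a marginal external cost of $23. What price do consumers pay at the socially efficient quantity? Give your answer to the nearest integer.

P = $47

Social marginal cost = private MC + MEC = 34 + 2Q.
Set SMC = demand: 34 + 2Q = 67 - 3Q → Q* = 6.6000.
Consumer price on the demand curve at Q*: 67 − 3×6.6000 = 47.2000.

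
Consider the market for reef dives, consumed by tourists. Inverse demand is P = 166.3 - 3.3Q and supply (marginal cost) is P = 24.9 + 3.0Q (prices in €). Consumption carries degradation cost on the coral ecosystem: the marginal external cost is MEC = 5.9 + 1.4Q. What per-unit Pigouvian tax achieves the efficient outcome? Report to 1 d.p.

tax = €30.5 per unit

Social marginal benefit = demand − MEC = 160.4 - 4.7Q.
Set SMB = MC: 160.4 - 4.7Q = 24.9 + 3.0Q → Q* = 17.5974.
The Pigouvian tax equals MEC at Q*: 5.9 + 1.4×17.5974 = 30.5364.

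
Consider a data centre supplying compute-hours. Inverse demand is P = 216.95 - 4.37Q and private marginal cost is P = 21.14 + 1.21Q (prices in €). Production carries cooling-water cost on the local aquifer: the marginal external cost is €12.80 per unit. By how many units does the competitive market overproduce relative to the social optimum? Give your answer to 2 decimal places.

Market equilibrium (private): 21.14 + 1.21Q = 216.95 - 4.37Q → Q_m = 35.0914.
Social marginal cost = private MC + MEC = 33.94 + 1.21Q.
Set SMC = demand: 33.94 + 1.21Q = 216.95 - 4.37Q → Q* = 32.7975.
Gap = |35.0914 − 32.7975| = 2.2939.

2.29 units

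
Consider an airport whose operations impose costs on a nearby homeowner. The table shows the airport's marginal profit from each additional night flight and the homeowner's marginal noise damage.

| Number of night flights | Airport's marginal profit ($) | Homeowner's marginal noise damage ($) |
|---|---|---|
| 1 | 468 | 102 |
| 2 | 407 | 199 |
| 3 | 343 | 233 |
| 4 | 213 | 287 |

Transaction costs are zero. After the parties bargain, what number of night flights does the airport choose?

3

Bargaining reaches the level where marginal profit last exceeds marginal noise damage.
That holds through level 3 (343 ≥ 233) but not at 4 (213 < 287).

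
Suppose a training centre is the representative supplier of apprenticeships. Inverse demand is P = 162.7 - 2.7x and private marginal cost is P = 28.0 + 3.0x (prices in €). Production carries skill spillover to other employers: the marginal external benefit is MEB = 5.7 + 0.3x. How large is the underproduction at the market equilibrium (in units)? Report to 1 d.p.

Market equilibrium (private): 28.0 + 3.0x = 162.7 - 2.7x → x_m = 23.6316.
Social marginal cost = private MC − MEB = 22.3 + 2.7x.
Set SMC = demand: 22.3 + 2.7x = 162.7 - 2.7x → x* = 26.0000.
Gap = |23.6316 − 26.0000| = 2.3684.

2.4 units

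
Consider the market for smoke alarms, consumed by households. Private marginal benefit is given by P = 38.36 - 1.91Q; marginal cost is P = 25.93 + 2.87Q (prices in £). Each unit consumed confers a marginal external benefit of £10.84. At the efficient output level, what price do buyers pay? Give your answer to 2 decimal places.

Social marginal benefit = demand + MEB = 49.20 - 1.91Q.
Set SMB = MC: 49.20 - 1.91Q = 25.93 + 2.87Q → Q* = 4.8682.
Consumer price on the demand curve at Q*: 38.36 − 1.91×4.8682 = 29.0617.

P = £29.06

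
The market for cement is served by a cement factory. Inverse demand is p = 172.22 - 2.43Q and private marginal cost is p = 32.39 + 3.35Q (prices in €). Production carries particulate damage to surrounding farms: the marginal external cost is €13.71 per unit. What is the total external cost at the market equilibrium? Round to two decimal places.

Market equilibrium (private): 32.39 + 3.35Q = 172.22 - 2.43Q → Q_m = 24.1920.
Total external cost = MEC × Q_m = 13.71 × 24.1920 = 331.6723.

€331.67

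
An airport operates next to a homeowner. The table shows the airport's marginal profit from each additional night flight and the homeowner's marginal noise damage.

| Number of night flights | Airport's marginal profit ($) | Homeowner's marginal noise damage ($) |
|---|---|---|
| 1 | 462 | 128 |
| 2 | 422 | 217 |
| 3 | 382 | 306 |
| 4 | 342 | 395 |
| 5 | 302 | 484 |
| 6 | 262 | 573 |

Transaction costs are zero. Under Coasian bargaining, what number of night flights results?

3

Bargaining reaches the level where marginal profit last exceeds marginal noise damage.
That holds through level 3 (382 ≥ 306) but not at 4 (342 < 395).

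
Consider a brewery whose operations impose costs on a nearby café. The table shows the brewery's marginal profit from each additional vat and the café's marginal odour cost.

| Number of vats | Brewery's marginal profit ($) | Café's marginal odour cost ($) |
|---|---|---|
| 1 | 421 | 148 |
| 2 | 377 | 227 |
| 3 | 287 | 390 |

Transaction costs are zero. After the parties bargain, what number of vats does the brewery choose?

Bargaining reaches the level where marginal profit last exceeds marginal odour cost.
That holds through level 2 (377 ≥ 227) but not at 3 (287 < 390).

2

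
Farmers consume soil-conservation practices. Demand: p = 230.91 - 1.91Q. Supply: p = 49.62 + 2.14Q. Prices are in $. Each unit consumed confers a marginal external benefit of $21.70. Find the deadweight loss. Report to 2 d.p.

DWL = $58.13

Market equilibrium (private): 49.62 + 2.14Q = 230.91 - 1.91Q → Q_m = 44.7630.
Social marginal benefit = demand + MEB = 252.61 - 1.91Q.
Set SMB = MC: 252.61 - 1.91Q = 49.62 + 2.14Q → Q* = 50.1210.
Height of the DWL triangle at Q_m is SMB(Q_m) − MC(Q_m) = MEB(Q_m) = 21.7000.
DWL = ½ × 5.3580 × 21.7000 = 58.1343.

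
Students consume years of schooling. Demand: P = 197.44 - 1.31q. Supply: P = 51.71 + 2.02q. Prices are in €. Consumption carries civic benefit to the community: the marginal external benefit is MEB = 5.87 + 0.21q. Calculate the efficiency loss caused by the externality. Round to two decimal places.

Market equilibrium (private): 51.71 + 2.02q = 197.44 - 1.31q → q_m = 43.7628.
Social marginal benefit = demand + MEB = 203.31 - 1.10q.
Set SMB = MC: 203.31 - 1.10q = 51.71 + 2.02q → q* = 48.5897.
Between q* and q_m the wedge SMB − MC runs linearly from 0 to MEB(q_m), so the loss is a triangle.
DWL = ½ × 4.8269 × 15.0602 = 36.3470.

DWL = €36.35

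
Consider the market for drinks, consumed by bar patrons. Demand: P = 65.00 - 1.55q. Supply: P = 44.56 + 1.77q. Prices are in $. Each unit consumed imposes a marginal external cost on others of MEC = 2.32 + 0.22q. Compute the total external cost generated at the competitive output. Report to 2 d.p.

Market equilibrium (private): 44.56 + 1.77q = 65.00 - 1.55q → q_m = 6.1566.
Total external cost = ∫₀^{q_m} (2.32 + 0.22q) dq = 2.32×6.1566 + ½×0.22×6.1566² = 18.4527.

$18.45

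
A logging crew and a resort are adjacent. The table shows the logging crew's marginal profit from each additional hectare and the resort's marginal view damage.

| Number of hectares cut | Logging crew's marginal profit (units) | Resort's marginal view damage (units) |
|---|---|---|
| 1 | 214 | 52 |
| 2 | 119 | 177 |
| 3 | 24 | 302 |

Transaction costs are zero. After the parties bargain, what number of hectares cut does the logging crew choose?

Bargaining reaches the level where marginal profit last exceeds marginal view damage.
That holds through level 1 (214 ≥ 52) but not at 2 (119 < 177).

1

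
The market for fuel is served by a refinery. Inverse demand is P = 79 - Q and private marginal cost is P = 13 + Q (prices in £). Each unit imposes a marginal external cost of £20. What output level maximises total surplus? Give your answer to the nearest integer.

Social marginal cost = private MC + MEC = 33 + Q.
Set SMC = demand: 33 + Q = 79 - Q → Q* = 23.0000.

Q* = 23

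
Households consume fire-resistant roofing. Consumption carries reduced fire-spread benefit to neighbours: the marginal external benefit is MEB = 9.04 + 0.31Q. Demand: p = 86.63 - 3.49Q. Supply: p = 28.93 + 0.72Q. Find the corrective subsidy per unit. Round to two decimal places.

subsidy = 14.34 per unit

Social marginal benefit = demand + MEB = 95.67 - 3.18Q.
Set SMB = MC: 95.67 - 3.18Q = 28.93 + 0.72Q → Q* = 17.1128.
The Pigouvian subsidy equals MEB at Q*: 9.04 + 0.31×17.1128 = 14.3450.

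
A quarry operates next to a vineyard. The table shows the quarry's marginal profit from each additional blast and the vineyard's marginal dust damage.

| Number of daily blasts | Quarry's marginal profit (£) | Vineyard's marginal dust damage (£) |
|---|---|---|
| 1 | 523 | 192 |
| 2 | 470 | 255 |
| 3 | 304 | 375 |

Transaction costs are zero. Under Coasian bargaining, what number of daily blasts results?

2

Bargaining reaches the level where marginal profit last exceeds marginal dust damage.
That holds through level 2 (470 ≥ 255) but not at 3 (304 < 375).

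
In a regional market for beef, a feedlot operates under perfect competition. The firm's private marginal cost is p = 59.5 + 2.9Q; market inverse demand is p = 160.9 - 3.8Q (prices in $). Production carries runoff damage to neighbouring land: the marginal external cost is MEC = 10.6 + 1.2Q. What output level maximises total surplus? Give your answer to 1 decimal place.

Q* = 11.5

Social marginal cost = private MC + MEC = 70.1 + 4.1Q.
Set SMC = demand: 70.1 + 4.1Q = 160.9 - 3.8Q → Q* = 11.4937.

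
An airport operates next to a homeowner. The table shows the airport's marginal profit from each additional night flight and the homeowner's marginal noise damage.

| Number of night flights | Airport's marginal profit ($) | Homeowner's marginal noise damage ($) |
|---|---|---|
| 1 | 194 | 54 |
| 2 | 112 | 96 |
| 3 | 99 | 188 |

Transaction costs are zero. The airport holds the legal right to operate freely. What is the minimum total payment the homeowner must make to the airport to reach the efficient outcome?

Left alone the airport would choose level 3 (marginal profit stays positive).
Efficient level: k* = 2 (marginal profit ≥ marginal noise damage through 2).
The homeowner must at least cover the airport's forgone profit from cutting 3→2: 99 = 99.

$99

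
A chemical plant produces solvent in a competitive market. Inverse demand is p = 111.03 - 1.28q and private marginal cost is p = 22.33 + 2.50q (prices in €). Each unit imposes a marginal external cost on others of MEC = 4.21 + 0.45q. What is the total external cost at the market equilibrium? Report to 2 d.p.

€222.68

Market equilibrium (private): 22.33 + 2.50q = 111.03 - 1.28q → q_m = 23.4656.
Total external cost = ∫₀^{q_m} (4.21 + 0.45q) dq = 4.21×23.4656 + ½×0.45×23.4656² = 222.6829.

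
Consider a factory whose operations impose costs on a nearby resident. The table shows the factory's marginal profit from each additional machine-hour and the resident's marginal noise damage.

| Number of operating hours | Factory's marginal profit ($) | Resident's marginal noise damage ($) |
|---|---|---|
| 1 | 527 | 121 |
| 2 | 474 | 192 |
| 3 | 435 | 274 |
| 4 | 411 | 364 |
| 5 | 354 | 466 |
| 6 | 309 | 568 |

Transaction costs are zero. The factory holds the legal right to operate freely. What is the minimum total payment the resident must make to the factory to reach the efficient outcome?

$663

Left alone the factory would choose level 6 (marginal profit stays positive).
Efficient level: k* = 4 (marginal profit ≥ marginal noise damage through 4).
The resident must at least cover the factory's forgone profit from cutting 6→4: 354 + 309 = 663.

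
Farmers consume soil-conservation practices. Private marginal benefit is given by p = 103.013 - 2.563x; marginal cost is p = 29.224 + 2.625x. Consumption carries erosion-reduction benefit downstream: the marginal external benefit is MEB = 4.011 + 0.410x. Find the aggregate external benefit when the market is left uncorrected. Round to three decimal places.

Market equilibrium (private): 29.224 + 2.625x = 103.013 - 2.563x → x_m = 14.2230.
Total external benefit = ∫₀^{x_m} (4.011 + 0.410x) dx = 4.011×14.2230 + ½×0.410×14.2230² = 98.5187.

98.519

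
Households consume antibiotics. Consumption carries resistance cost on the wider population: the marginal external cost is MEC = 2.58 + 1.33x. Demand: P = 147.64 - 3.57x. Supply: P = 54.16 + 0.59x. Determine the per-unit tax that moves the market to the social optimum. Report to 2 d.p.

tax = 24.60 per unit

Social marginal benefit = demand − MEC = 145.06 - 4.90x.
Set SMB = MC: 145.06 - 4.90x = 54.16 + 0.59x → x* = 16.5574.
The Pigouvian tax equals MEC at x*: 2.58 + 1.33×16.5574 = 24.6013.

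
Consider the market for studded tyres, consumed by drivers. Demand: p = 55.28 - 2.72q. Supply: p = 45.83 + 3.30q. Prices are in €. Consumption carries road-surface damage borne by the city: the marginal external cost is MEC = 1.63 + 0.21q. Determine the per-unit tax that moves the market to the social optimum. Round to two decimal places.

Social marginal benefit = demand − MEC = 53.65 - 2.93q.
Set SMB = MC: 53.65 - 2.93q = 45.83 + 3.30q → q* = 1.2552.
The Pigouvian tax equals MEC at q*: 1.63 + 0.21×1.2552 = 1.8936.

tax = €1.89 per unit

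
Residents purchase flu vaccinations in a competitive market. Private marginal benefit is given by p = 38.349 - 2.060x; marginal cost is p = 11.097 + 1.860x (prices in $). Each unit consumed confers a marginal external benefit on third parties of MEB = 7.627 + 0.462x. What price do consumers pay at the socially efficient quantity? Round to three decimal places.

Social marginal benefit = demand + MEB = 45.976 - 1.598x.
Set SMB = MC: 45.976 - 1.598x = 11.097 + 1.860x → x* = 10.0865.
Consumer price on the demand curve at x*: 38.349 − 2.060×10.0865 = 17.5708.

P = $17.571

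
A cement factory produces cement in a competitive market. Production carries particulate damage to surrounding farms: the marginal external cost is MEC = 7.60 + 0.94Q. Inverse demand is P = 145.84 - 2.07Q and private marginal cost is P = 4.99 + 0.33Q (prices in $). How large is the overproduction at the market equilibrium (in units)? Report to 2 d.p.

18.79 units

Market equilibrium (private): 4.99 + 0.33Q = 145.84 - 2.07Q → Q_m = 58.6875.
Social marginal cost = private MC + MEC = 12.59 + 1.27Q.
Set SMC = demand: 12.59 + 1.27Q = 145.84 - 2.07Q → Q* = 39.8952.
Gap = |58.6875 − 39.8952| = 18.7923.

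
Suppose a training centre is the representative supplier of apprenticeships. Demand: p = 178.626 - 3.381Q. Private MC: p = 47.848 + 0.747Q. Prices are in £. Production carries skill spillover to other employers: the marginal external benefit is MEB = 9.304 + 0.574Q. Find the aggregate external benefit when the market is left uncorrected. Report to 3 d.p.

£582.810

Market equilibrium (private): 47.848 + 0.747Q = 178.626 - 3.381Q → Q_m = 31.6807.
Total external benefit = ∫₀^{Q_m} (9.304 + 0.574Q) dQ = 9.304×31.6807 + ½×0.574×31.6807² = 582.8096.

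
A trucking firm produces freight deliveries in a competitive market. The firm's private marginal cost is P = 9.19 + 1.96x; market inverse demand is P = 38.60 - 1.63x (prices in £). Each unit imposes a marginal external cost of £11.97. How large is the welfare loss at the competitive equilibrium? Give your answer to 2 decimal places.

Market equilibrium (private): 9.19 + 1.96x = 38.60 - 1.63x → x_m = 8.1922.
Social marginal cost = private MC + MEC = 21.16 + 1.96x.
Set SMC = demand: 21.16 + 1.96x = 38.60 - 1.63x → x* = 4.8579.
The welfare-loss triangle has base |x_m − x*| and height MEC(x_m) (the vertical gap between SMC and demand is zero at x* and MEC at x_m).
DWL = ½ × 3.3343 × 11.9700 = 19.9558.

DWL = £19.96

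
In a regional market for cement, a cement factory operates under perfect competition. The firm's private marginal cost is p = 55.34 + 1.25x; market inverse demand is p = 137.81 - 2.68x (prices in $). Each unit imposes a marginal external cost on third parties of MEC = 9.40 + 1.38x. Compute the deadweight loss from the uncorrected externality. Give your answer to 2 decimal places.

DWL = $138.55

Market equilibrium (private): 55.34 + 1.25x = 137.81 - 2.68x → x_m = 20.9847.
Social marginal cost = private MC + MEC = 64.74 + 2.63x.
Set SMC = demand: 64.74 + 2.63x = 137.81 - 2.68x → x* = 13.7608.
The welfare-loss triangle has base |x_m − x*| and height MEC(x_m) (the vertical gap between SMC and demand is zero at x* and MEC at x_m).
DWL = ½ × 7.2239 × 38.3589 = 138.5504.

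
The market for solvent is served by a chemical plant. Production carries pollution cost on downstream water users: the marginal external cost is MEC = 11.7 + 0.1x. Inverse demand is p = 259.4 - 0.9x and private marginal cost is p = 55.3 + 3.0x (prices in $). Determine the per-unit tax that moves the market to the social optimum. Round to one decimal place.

Social marginal cost = private MC + MEC = 67.0 + 3.1x.
Set SMC = demand: 67.0 + 3.1x = 259.4 - 0.9x → x* = 48.1000.
The Pigouvian tax equals MEC at x*: 11.7 + 0.1×48.1000 = 16.5100.

tax = $16.5 per unit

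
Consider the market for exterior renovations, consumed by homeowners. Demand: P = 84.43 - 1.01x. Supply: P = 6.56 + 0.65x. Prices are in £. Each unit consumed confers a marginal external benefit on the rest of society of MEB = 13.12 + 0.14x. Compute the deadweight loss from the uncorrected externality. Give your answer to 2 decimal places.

DWL = £127.50

Market equilibrium (private): 6.56 + 0.65x = 84.43 - 1.01x → x_m = 46.9096.
Social marginal benefit = demand + MEB = 97.55 - 0.87x.
Set SMB = MC: 97.55 - 0.87x = 6.56 + 0.65x → x* = 59.8618.
The welfare-loss triangle has base |x_m − x*| and height MEB(x_m) (the vertical gap between SMB and MC is zero at x* and MEB at x_m).
DWL = ½ × 12.9522 × 19.6873 = 127.4969.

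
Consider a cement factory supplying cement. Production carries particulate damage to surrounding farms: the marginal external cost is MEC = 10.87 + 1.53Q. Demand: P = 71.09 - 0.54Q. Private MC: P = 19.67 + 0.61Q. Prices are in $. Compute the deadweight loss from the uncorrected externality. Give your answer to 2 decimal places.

Market equilibrium (private): 19.67 + 0.61Q = 71.09 - 0.54Q → Q_m = 44.7130.
Social marginal cost = private MC + MEC = 30.54 + 2.14Q.
Set SMC = demand: 30.54 + 2.14Q = 71.09 - 0.54Q → Q* = 15.1306.
The loss is the area between SMC and demand from Q* to Q_m; with linear curves that's a triangle of height MEC(Q_m).
DWL = ½ × 29.5824 × 79.2810 = 1172.6611.

DWL = $1172.66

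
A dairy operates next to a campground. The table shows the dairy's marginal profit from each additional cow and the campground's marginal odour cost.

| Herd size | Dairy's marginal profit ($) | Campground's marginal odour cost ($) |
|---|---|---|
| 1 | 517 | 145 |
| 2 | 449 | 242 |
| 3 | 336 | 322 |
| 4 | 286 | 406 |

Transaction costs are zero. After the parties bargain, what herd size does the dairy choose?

Bargaining reaches the level where marginal profit last exceeds marginal odour cost.
That holds through level 3 (336 ≥ 322) but not at 4 (286 < 406).

3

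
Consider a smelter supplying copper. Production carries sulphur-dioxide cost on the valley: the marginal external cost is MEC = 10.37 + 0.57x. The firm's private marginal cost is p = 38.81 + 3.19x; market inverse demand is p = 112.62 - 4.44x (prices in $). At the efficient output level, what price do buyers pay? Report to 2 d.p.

Social marginal cost = private MC + MEC = 49.18 + 3.76x.
Set SMC = demand: 49.18 + 3.76x = 112.62 - 4.44x → x* = 7.7366.
Consumer price on the demand curve at x*: 112.62 − 4.44×7.7366 = 78.2695.

P = $78.27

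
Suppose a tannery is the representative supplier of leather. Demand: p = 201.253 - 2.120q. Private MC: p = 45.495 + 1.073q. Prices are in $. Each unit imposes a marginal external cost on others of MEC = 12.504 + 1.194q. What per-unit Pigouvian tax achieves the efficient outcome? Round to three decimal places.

Social marginal cost = private MC + MEC = 57.999 + 2.267q.
Set SMC = demand: 57.999 + 2.267q = 201.253 - 2.120q → q* = 32.6542.
The Pigouvian tax equals MEC at q*: 12.504 + 1.194×32.6542 = 51.4931.

tax = $51.493 per unit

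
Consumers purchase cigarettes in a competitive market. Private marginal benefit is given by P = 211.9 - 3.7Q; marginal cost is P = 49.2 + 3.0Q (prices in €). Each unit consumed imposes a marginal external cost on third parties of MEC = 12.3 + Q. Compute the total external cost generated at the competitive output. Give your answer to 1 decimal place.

Market equilibrium (private): 49.2 + 3.0Q = 211.9 - 3.7Q → Q_m = 24.2836.
Total external cost = ∫₀^{Q_m} (12.3 + 1.0Q) dQ = 12.3×24.2836 + ½×1.0×24.2836² = 593.5349.

€593.5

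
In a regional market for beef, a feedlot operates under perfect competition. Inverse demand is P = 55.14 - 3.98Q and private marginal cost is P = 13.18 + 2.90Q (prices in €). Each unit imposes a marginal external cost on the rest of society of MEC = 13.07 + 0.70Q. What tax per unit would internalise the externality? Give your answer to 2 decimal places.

tax = €15.74 per unit

Social marginal cost = private MC + MEC = 26.25 + 3.60Q.
Set SMC = demand: 26.25 + 3.60Q = 55.14 - 3.98Q → Q* = 3.8113.
The Pigouvian tax equals MEC at Q*: 13.07 + 0.70×3.8113 = 15.7379.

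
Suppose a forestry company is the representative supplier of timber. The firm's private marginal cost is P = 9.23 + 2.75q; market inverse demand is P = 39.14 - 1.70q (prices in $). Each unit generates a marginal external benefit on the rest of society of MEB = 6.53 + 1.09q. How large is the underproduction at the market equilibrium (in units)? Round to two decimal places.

4.12 units

Market equilibrium (private): 9.23 + 2.75q = 39.14 - 1.70q → q_m = 6.7213.
Social marginal cost = private MC − MEB = 2.70 + 1.66q.
Set SMC = demand: 2.70 + 1.66q = 39.14 - 1.70q → q* = 10.8452.
Gap = |6.7213 − 10.8452| = 4.1239.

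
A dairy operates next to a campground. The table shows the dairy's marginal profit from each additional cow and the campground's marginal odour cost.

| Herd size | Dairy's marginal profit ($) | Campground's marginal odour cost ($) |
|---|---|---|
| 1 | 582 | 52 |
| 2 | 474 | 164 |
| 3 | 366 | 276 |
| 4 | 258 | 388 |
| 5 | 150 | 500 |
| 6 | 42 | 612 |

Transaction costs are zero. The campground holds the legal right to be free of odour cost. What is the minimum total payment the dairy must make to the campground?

$492

Efficient level: marginal profit ≥ marginal odour cost through level 3, so k* = 3.
With the campground holding the right, the dairy must at least compensate total damage at k*: 52 + 164 + 276 = 492.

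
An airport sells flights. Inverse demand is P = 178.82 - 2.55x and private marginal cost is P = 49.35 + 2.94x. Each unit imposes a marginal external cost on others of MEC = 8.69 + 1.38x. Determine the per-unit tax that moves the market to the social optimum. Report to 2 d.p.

tax = 32.95 per unit

Social marginal cost = private MC + MEC = 58.04 + 4.32x.
Set SMC = demand: 58.04 + 4.32x = 178.82 - 2.55x → x* = 17.5808.
The Pigouvian tax equals MEC at x*: 8.69 + 1.38×17.5808 = 32.9515.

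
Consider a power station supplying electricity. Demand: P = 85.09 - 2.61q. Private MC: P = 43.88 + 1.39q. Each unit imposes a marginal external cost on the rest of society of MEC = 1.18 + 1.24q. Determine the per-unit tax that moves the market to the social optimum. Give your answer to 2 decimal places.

Social marginal cost = private MC + MEC = 45.06 + 2.63q.
Set SMC = demand: 45.06 + 2.63q = 85.09 - 2.61q → q* = 7.6393.
The Pigouvian tax equals MEC at q*: 1.18 + 1.24×7.6393 = 10.6527.

tax = 10.65 per unit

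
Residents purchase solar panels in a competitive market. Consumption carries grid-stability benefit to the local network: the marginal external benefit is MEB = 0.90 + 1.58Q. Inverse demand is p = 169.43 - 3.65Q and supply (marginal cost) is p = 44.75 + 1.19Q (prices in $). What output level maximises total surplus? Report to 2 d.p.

Social marginal benefit = demand + MEB = 170.33 - 2.07Q.
Set SMB = MC: 170.33 - 2.07Q = 44.75 + 1.19Q → Q* = 38.5215.

Q* = 38.52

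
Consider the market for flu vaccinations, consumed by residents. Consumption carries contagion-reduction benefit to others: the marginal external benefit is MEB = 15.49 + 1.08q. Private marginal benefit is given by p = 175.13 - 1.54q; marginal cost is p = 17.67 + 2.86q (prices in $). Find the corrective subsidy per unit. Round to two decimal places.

Social marginal benefit = demand + MEB = 190.62 - 0.46q.
Set SMB = MC: 190.62 - 0.46q = 17.67 + 2.86q → q* = 52.0934.
The Pigouvian subsidy equals MEB at q*: 15.49 + 1.08×52.0934 = 71.7509.

subsidy = $71.75 per unit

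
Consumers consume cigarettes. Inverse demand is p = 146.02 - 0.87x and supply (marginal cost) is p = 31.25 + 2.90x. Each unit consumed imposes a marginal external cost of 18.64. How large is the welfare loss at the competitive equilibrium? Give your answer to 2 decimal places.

DWL = 46.08

Market equilibrium (private): 31.25 + 2.90x = 146.02 - 0.87x → x_m = 30.4430.
Social marginal benefit = demand − MEC = 127.38 - 0.87x.
Set SMB = MC: 127.38 - 0.87x = 31.25 + 2.90x → x* = 25.4987.
Between x* and x_m the wedge MC − SMB runs linearly from 0 to MEC(x_m), so the loss is a triangle.
DWL = ½ × 4.9443 × 18.6400 = 46.0809.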